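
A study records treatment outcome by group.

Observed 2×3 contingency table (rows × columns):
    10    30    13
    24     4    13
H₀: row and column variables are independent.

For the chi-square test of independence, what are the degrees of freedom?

df = (r−1)(c−1) = (2−1)·(3−1) = 2

degrees of freedom = 2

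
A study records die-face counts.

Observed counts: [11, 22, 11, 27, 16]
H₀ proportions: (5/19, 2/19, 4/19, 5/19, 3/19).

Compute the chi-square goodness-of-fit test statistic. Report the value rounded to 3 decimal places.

test statistic = 28.219

n = 87; E_i = n·p_i = [22.89, 9.16, 18.32, 22.89, 13.74]
χ² = (11−22.89)²/22.89 + (22−9.16)²/9.16 + (11−18.32)²/18.32 + (27−22.89)²/22.89 + (16−13.74)²/13.74 = 28.2193
df = 4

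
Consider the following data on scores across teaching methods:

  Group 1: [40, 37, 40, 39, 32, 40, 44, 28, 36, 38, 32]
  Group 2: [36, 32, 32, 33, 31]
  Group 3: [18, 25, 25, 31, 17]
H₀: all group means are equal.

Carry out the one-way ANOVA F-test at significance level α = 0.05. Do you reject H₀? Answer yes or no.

reject H₀: yes

Group means [36.91, 32.80, 23.20], grand mean 32.667
SSB = Σnᵢ(x̄ᵢ−x̄)² = 646.158; SSW = ΣΣ(x−x̄ᵢ)² = 360.509
MSB = 646.158/2 = 323.0788; MSW = 360.509/18 = 20.0283
F = MSB/MSW = 16.1311
df = (2, 18)
p-value (upper-tail) = 0.00010
At α=0.05: p < α → reject H₀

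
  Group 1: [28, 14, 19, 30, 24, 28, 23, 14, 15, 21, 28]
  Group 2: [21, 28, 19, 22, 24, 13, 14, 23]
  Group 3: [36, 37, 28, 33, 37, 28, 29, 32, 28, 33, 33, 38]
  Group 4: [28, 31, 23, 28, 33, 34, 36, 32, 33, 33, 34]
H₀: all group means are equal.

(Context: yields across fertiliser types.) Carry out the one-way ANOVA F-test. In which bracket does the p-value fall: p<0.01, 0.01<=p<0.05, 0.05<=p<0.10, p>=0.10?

Group means [22.18, 20.50, 32.67, 31.36], grand mean 27.262
SSB = Σnᵢ(x̄ᵢ−x̄)² = 1185.271; SSW = ΣΣ(x−x̄ᵢ)² = 834.848
MSB = 1185.271/3 = 395.0902; MSW = 834.848/38 = 21.9697
F = MSB/MSW = 17.9834
df = (3, 38)
p-value (upper-tail) = 0.00000
→ bracket: p<0.01

p-value bracket: p<0.01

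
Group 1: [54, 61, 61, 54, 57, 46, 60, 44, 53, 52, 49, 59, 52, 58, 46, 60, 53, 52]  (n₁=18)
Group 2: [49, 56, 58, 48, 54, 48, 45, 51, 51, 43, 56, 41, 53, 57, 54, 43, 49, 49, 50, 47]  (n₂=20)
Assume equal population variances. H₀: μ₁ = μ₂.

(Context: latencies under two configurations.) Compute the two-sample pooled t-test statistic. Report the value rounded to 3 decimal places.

test statistic = 2.317

x̄₁=53.944, s₁=5.352, n₁=18
x̄₂=50.100, s₂=4.876, n₂=20
s_p² = [17·5.352² + 19·4.876²]/36 = 26.0762
SE = √(s_p²·(1/18+1/20)) = 1.6591
t = (53.944−50.100)/1.6591 = 2.3172
df = 36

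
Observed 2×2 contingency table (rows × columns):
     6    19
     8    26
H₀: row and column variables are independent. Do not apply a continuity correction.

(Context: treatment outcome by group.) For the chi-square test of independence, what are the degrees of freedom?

degrees of freedom = 1

df = (r−1)(c−1) = (2−1)·(2−1) = 1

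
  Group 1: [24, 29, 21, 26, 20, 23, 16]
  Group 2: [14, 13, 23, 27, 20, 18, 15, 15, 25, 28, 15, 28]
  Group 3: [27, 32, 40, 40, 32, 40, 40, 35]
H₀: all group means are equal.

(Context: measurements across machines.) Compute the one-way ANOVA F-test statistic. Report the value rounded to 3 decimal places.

test statistic = 22.672

Group means [22.71, 20.08, 35.75], grand mean 25.407
SSB = Σnᵢ(x̄ᵢ−x̄)² = 1246.673; SSW = ΣΣ(x−x̄ᵢ)² = 659.845
MSB = 1246.673/2 = 623.3366; MSW = 659.845/24 = 27.4936
F = MSB/MSW = 22.6721
df = (2, 24)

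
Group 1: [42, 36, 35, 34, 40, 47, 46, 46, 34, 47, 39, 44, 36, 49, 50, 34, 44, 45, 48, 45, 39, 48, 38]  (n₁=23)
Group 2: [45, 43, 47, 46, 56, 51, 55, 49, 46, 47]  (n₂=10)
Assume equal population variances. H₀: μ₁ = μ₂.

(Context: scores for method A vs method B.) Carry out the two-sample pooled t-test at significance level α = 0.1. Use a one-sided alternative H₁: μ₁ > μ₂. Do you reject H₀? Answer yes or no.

reject H₀: no

x̄₁=42.000, s₁=5.410, n₁=23
x̄₂=48.500, s₂=4.275, n₂=10
s_p² = [22·5.410² + 9·4.275²]/31 = 26.0806
SE = √(s_p²·(1/23+1/10)) = 1.9344
t = (42.000−48.500)/1.9344 = -3.3602
df = 31
p-value (one-sided, H₁ greater) = 0.99896
At α=0.1: p ≥ α → fail to reject H₀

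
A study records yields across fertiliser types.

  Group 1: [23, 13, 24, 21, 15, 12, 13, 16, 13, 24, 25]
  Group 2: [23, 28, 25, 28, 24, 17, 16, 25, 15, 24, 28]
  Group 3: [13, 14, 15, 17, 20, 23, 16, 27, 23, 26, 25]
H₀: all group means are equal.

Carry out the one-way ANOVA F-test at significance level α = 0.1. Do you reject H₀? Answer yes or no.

Group means [18.09, 23.00, 19.91], grand mean 20.333
SSB = Σnᵢ(x̄ᵢ−x̄)² = 135.515; SSW = ΣΣ(x−x̄ᵢ)² = 775.818
MSB = 135.515/2 = 67.7576; MSW = 775.818/30 = 25.8606
F = MSB/MSW = 2.6201
df = (2, 30)
p-value (upper-tail) = 0.08938
At α=0.1: p < α → reject H₀

reject H₀: yes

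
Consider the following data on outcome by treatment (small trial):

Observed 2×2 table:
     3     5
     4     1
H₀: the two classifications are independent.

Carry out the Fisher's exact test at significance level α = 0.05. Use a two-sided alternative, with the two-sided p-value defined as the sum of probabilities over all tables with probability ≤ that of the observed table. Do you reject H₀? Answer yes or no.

reject H₀: no

Margins: r₁=8, r₂=5, c₁=7, c₂=6, n=13
p_obs = C(8,3)·C(5,4)/C(13,7); sum pmf over tables with pmf ≤ p_obs
p-value (two-sided) = 0.26573
At α=0.05: p ≥ α → fail to reject H₀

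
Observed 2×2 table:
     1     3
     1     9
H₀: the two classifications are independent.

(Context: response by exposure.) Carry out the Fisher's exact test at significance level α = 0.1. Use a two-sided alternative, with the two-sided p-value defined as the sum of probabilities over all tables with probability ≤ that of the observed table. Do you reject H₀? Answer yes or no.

Margins: r₁=4, r₂=10, c₁=2, c₂=12, n=14
p_obs = C(4,1)·C(10,1)/C(14,2); sum pmf over tables with pmf ≤ p_obs
p-value (two-sided) = 0.50549
At α=0.1: p ≥ α → fail to reject H₀

reject H₀: no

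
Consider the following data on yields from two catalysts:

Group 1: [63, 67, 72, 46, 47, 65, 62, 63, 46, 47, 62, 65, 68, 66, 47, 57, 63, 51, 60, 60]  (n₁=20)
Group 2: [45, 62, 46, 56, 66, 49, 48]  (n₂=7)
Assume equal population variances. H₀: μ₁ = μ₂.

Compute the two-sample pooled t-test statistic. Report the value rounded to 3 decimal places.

x̄₁=58.850, s₁=8.400, n₁=20
x̄₂=53.143, s₂=8.295, n₂=7
s_p² = [19·8.400² + 6·8.295²]/25 = 70.1363
SE = √(s_p²·(1/20+1/7)) = 3.6778
t = (58.850−53.143)/3.6778 = 1.5518
df = 25

test statistic = 1.552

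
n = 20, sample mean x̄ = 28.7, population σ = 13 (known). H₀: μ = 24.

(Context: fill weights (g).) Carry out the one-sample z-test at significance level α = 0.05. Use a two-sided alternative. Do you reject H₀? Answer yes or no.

reject H₀: no

SE = σ/√n = 13/√20 = 2.9069
z = (x̄−μ₀)/SE = (28.7−24)/2.9069 = 1.6168
p-value (two-sided) = 0.10591
At α=0.05: p ≥ α → fail to reject H₀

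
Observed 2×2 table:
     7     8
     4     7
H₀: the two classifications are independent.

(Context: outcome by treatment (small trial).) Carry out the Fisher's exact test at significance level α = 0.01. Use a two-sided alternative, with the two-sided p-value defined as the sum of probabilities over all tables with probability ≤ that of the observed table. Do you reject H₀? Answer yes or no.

Margins: r₁=15, r₂=11, c₁=11, c₂=15, n=26
p_obs = C(15,7)·C(11,4)/C(26,11); sum pmf over tables with pmf ≤ p_obs
p-value (two-sided) = 0.70072
At α=0.01: p ≥ α → fail to reject H₀

reject H₀: no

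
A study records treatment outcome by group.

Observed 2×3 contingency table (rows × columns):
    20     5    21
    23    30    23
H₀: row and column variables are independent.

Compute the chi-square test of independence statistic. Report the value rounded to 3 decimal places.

Row totals [46, 76], col totals [43, 35, 44], n=122
χ² = (20−16.21)²/16.21 + (5−13.20)²/13.20 + (21−16.59)²/16.59 + (23−26.79)²/26.79 + (30−21.80)²/21.80 + (23−27.41)²/27.41 = 11.4741
df = 2

test statistic = 11.474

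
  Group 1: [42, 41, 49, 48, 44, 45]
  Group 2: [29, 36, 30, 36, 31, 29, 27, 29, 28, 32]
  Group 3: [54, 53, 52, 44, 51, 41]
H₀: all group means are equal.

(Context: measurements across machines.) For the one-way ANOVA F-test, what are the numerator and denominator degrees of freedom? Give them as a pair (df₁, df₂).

degrees of freedom = [2, 19]

k = 3 groups, N = 22 total
df = (k−1, N−k) = (3−1, 22−3) = (2, 19)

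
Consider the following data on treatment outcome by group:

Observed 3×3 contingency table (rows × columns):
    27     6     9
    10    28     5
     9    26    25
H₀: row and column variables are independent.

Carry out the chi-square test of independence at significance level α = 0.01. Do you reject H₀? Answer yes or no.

reject H₀: yes

Row totals [42, 43, 60], col totals [46, 60, 39], n=145
χ² = (27−13.32)²/13.32 + (6−17.38)²/17.38 + (9−11.30)²/11.30 + (10−13.64)²/13.64 + (28−17.79)²/17.79 + (5−11.57)²/11.57 + (9−19.03)²/19.03 + (26−24.83)²/24.83 + (25−16.14)²/16.14 = 42.7206
df = 4
p-value (upper-tail) = 0.00000
At α=0.01: p < α → reject H₀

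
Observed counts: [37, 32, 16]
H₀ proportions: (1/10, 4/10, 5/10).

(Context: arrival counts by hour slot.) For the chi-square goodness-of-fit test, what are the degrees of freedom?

df = k − 1 = 3 − 1 = 2

degrees of freedom = 2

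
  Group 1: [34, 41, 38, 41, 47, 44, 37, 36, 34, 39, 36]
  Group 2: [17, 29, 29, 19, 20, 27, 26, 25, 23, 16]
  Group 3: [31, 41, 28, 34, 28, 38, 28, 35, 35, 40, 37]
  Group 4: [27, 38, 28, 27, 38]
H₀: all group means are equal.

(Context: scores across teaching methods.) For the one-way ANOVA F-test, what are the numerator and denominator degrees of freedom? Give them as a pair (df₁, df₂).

degrees of freedom = [3, 33]

k = 4 groups, N = 37 total
df = (k−1, N−k) = (4−1, 37−4) = (3, 33)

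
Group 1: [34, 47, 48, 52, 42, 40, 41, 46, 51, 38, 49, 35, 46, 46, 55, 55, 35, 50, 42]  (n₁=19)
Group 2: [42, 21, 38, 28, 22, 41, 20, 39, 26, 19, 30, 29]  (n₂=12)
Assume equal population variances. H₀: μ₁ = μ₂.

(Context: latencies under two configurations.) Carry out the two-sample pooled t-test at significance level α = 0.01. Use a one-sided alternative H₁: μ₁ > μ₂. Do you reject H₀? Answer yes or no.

x̄₁=44.842, s₁=6.543, n₁=19
x̄₂=29.583, s₂=8.501, n₂=12
s_p² = [18·6.543² + 11·8.501²]/29 = 53.9808
SE = √(s_p²·(1/19+1/12)) = 2.7091
t = (44.842−29.583)/2.7091 = 5.6323
df = 29
p-value (one-sided, H₁ greater) = 0.00000
At α=0.01: p < α → reject H₀

reject H₀: yes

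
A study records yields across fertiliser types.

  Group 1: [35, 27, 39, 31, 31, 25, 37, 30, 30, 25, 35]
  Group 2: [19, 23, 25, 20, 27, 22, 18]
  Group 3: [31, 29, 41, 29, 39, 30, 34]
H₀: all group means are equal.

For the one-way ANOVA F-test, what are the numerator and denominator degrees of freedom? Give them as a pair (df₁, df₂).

k = 3 groups, N = 25 total
df = (k−1, N−k) = (3−1, 25−3) = (2, 22)

degrees of freedom = [2, 22]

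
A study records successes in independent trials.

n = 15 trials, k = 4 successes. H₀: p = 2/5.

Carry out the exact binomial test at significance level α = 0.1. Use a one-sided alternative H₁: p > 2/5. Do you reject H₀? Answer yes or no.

reject H₀: no

Exact binomial: n=15, k=4, p₀=2/5=0.4000
P(X≥4) from Σ C(n,i)·p₀^i·(1−p₀)^(n−i)
p-value (one-sided, H₁ greater) = 0.90950
At α=0.1: p ≥ α → fail to reject H₀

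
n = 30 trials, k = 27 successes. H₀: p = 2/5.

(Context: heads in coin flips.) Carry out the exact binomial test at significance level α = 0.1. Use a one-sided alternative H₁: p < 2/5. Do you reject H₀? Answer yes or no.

Exact binomial: n=30, k=27, p₀=2/5=0.4000
P(X≤27) from Σ C(n,i)·p₀^i·(1−p₀)^(n−i)
p-value (one-sided, H₁ less) = 1.00000
At α=0.1: p ≥ α → fail to reject H₀

reject H₀: no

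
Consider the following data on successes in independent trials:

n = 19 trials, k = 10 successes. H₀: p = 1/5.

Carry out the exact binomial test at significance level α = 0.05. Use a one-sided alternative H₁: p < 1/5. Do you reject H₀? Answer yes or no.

reject H₀: no

Exact binomial: n=19, k=10, p₀=1/5=0.2000
P(X≤10) from Σ C(n,i)·p₀^i·(1−p₀)^(n−i)
p-value (one-sided, H₁ less) = 0.99969
At α=0.05: p ≥ α → fail to reject H₀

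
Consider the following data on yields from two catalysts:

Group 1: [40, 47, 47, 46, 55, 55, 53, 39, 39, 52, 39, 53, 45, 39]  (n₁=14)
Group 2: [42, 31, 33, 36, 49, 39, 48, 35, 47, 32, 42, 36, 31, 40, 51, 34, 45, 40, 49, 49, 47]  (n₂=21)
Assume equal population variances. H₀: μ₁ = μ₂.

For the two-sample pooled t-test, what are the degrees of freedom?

degrees of freedom = 33

df = n₁ + n₂ − 2 = 14 + 21 − 2 = 33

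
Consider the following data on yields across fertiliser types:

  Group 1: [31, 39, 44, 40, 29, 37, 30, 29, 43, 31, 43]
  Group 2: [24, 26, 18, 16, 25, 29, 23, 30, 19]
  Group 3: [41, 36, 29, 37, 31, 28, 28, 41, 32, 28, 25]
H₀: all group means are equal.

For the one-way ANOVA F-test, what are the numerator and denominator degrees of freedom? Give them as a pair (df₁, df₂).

k = 3 groups, N = 31 total
df = (k−1, N−k) = (3−1, 31−3) = (2, 28)

degrees of freedom = [2, 28]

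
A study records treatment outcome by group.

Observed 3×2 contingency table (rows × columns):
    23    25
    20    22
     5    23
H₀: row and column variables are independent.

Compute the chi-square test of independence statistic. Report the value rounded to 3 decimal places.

Row totals [48, 42, 28], col totals [48, 70], n=118
χ² = (23−19.53)²/19.53 + (25−28.47)²/28.47 + (20−17.08)²/17.08 + (22−24.92)²/24.92 + (5−11.39)²/11.39 + (23−16.61)²/16.61 = 7.9237
df = 2

test statistic = 7.924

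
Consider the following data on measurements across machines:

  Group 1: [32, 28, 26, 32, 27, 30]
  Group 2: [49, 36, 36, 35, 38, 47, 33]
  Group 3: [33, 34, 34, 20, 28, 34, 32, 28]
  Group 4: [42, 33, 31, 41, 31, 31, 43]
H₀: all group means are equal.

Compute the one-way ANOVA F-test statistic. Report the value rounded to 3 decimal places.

Group means [29.17, 39.14, 30.38, 36.00], grand mean 33.714
SSB = Σnᵢ(x̄ᵢ−x̄)² = 456.149; SSW = ΣΣ(x−x̄ᵢ)² = 629.565
MSB = 456.149/3 = 152.0496; MSW = 629.565/24 = 26.2319
F = MSB/MSW = 5.7964
df = (3, 24)

test statistic = 5.796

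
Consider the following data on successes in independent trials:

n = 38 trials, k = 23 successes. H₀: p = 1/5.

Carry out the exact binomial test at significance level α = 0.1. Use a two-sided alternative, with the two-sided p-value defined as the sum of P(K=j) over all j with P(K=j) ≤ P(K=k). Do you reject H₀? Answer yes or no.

reject H₀: yes

Exact binomial: n=38, k=23, p₀=1/5=0.2000
P(X=j) = C(n,j)·p₀^j·(1−p₀)^(n−j); p = Σ P(X=j) over j with P(X=j) ≤ P(X=23)
p-value (two-sided) = 0.00000
At α=0.1: p < α → reject H₀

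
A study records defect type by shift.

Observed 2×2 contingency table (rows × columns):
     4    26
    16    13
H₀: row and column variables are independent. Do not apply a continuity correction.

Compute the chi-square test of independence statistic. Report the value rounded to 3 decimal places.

test statistic = 11.520

Row totals [30, 29], col totals [20, 39], n=59
χ² = (4−10.17)²/10.17 + (26−19.83)²/19.83 + (16−9.83)²/9.83 + (13−19.17)²/19.17 = 11.5197
df = 1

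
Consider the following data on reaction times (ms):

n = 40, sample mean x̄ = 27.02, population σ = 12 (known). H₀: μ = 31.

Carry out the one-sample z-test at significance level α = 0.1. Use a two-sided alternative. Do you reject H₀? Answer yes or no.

SE = σ/√n = 12/√40 = 1.8974
z = (x̄−μ₀)/SE = (27.02−31)/1.8974 = -2.0976
p-value (two-sided) = 0.03594
At α=0.1: p < α → reject H₀

reject H₀: yes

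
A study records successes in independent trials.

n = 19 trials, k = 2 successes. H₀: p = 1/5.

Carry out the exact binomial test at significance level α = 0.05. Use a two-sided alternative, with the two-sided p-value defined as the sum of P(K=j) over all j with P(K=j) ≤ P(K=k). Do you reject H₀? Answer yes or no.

Exact binomial: n=19, k=2, p₀=1/5=0.2000
P(X=j) = C(n,j)·p₀^j·(1−p₀)^(n−j); p = Σ P(X=j) over j with P(X=j) ≤ P(X=2)
p-value (two-sided) = 0.39995
At α=0.05: p ≥ α → fail to reject H₀

reject H₀: no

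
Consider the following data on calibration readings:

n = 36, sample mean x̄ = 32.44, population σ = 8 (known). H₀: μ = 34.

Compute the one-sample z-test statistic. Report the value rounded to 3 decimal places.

SE = σ/√n = 8/√36 = 1.3333
z = (x̄−μ₀)/SE = (32.44−34)/1.3333 = -1.1700

test statistic = -1.170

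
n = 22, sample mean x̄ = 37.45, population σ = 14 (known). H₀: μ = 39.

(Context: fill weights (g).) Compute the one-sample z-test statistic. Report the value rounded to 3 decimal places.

test statistic = -0.519

SE = σ/√n = 14/√22 = 2.9848
z = (x̄−μ₀)/SE = (37.45−39)/2.9848 = -0.5193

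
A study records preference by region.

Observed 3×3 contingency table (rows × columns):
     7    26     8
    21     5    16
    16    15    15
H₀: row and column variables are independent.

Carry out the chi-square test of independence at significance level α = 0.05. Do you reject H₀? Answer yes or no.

Row totals [41, 42, 46], col totals [44, 46, 39], n=129
χ² = (7−13.98)²/13.98 + (26−14.62)²/14.62 + (8−12.40)²/12.40 + (21−14.33)²/14.33 + (5−14.98)²/14.98 + (16−12.70)²/12.70 + (16−15.69)²/15.69 + (15−16.40)²/16.40 + (15−13.91)²/13.91 = 24.7312
df = 4
p-value (upper-tail) = 0.00006
At α=0.05: p < α → reject H₀

reject H₀: yes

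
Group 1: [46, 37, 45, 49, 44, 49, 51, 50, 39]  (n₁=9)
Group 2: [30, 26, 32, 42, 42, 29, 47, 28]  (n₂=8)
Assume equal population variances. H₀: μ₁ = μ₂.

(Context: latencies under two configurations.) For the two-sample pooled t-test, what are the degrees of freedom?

degrees of freedom = 15

df = n₁ + n₂ − 2 = 9 + 8 − 2 = 15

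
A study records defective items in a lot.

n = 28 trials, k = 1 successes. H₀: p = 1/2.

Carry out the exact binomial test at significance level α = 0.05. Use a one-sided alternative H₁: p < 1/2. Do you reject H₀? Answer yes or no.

reject H₀: yes

Exact binomial: n=28, k=1, p₀=1/2=0.5000
P(X≤1) from Σ C(n,i)·p₀^i·(1−p₀)^(n−i)
p-value (one-sided, H₁ less) = 0.00000
At α=0.05: p < α → reject H₀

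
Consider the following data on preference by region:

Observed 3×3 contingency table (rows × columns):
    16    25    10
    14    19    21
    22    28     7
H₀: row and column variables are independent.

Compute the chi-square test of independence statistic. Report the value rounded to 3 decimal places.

test statistic = 11.801

Row totals [51, 54, 57], col totals [52, 72, 38], n=162
χ² = (16−16.37)²/16.37 + (25−22.67)²/22.67 + (10−11.96)²/11.96 + (14−17.33)²/17.33 + (19−24.00)²/24.00 + (21−12.67)²/12.67 + (22−18.30)²/18.30 + (28−25.33)²/25.33 + (7−13.37)²/13.37 = 11.8014
df = 4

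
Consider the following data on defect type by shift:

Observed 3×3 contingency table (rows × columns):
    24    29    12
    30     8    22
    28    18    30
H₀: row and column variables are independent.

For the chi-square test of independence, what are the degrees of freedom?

df = (r−1)(c−1) = (3−1)·(3−1) = 4

degrees of freedom = 4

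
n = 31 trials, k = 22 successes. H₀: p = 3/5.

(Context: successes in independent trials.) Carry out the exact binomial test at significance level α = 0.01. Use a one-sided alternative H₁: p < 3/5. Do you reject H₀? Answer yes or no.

reject H₀: no

Exact binomial: n=31, k=22, p₀=3/5=0.6000
P(X≤22) from Σ C(n,i)·p₀^i·(1−p₀)^(n−i)
p-value (one-sided, H₁ less) = 0.92618
At α=0.01: p ≥ α → fail to reject H₀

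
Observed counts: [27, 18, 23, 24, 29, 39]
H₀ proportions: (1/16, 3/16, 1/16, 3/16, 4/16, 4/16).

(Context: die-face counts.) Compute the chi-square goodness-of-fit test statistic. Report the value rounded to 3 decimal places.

n = 160; E_i = n·p_i = [10.00, 30.00, 10.00, 30.00, 40.00, 40.00]
χ² = (27−10.00)²/10.00 + (18−30.00)²/30.00 + (23−10.00)²/10.00 + (24−30.00)²/30.00 + (29−40.00)²/40.00 + (39−40.00)²/40.00 = 54.8500
df = 5

test statistic = 54.850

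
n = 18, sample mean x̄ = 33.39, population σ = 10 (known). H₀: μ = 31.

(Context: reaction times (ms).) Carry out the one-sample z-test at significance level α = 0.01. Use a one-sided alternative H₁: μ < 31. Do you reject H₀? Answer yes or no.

reject H₀: no

SE = σ/√n = 10/√18 = 2.3570
z = (x̄−μ₀)/SE = (33.39−31)/2.3570 = 1.0140
p-value (one-sided, H₁ less) = 0.84471
At α=0.01: p ≥ α → fail to reject H₀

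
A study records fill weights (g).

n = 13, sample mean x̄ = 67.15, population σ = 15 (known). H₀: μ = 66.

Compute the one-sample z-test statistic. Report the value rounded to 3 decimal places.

SE = σ/√n = 15/√13 = 4.1603
z = (x̄−μ₀)/SE = (67.15−66)/4.1603 = 0.2764

test statistic = 0.276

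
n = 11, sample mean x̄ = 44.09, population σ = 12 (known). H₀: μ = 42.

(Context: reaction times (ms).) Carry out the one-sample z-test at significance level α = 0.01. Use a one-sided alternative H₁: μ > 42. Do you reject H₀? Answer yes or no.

SE = σ/√n = 12/√11 = 3.6181
z = (x̄−μ₀)/SE = (44.09−42)/3.6181 = 0.5776
p-value (one-sided, H₁ greater) = 0.28175
At α=0.01: p ≥ α → fail to reject H₀

reject H₀: no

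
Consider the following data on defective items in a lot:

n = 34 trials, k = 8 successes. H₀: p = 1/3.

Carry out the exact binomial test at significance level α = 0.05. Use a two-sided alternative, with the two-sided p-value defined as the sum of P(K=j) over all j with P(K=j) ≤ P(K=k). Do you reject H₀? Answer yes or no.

Exact binomial: n=34, k=8, p₀=1/3=0.3333
P(X=j) = C(n,j)·p₀^j·(1−p₀)^(n−j); p = Σ P(X=j) over j with P(X=j) ≤ P(X=8)
p-value (two-sided) = 0.27652
At α=0.05: p ≥ α → fail to reject H₀

reject H₀: no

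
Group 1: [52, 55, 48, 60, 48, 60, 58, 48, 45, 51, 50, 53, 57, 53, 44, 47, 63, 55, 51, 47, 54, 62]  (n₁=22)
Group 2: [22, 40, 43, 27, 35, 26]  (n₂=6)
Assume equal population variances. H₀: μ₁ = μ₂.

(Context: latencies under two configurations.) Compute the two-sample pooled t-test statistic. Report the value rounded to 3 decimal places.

test statistic = 7.241

x̄₁=52.773, s₁=5.511, n₁=22
x̄₂=32.167, s₂=8.424, n₂=6
s_p² = [21·5.511² + 5·8.424²]/26 = 38.1807
SE = √(s_p²·(1/22+1/6)) = 2.8459
t = (52.773−32.167)/2.8459 = 7.2407
df = 26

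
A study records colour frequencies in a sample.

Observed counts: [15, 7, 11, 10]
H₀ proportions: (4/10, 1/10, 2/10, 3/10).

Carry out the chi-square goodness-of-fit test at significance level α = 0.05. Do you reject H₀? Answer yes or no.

n = 43; E_i = n·p_i = [17.20, 4.30, 8.60, 12.90]
χ² = (15−17.20)²/17.20 + (7−4.30)²/4.30 + (11−8.60)²/8.60 + (10−12.90)²/12.90 = 3.2984
df = 3
p-value (upper-tail) = 0.34786
At α=0.05: p ≥ α → fail to reject H₀

reject H₀: no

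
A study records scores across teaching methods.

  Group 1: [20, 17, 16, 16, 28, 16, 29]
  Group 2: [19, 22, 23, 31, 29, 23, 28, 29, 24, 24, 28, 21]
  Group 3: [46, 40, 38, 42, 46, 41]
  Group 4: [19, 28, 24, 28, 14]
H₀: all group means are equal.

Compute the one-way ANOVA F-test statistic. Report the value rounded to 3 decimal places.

Group means [20.29, 25.08, 42.17, 22.60], grand mean 26.967
SSB = Σnᵢ(x̄ᵢ−x̄)² = 1836.588; SSW = ΣΣ(x−x̄ᵢ)² = 558.379
MSB = 1836.588/3 = 612.1960; MSW = 558.379/26 = 21.4761
F = MSB/MSW = 28.5059
df = (3, 26)

test statistic = 28.506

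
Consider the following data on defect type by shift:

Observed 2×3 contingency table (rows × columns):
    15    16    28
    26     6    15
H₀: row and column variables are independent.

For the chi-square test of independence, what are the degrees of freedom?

df = (r−1)(c−1) = (2−1)·(3−1) = 2

degrees of freedom = 2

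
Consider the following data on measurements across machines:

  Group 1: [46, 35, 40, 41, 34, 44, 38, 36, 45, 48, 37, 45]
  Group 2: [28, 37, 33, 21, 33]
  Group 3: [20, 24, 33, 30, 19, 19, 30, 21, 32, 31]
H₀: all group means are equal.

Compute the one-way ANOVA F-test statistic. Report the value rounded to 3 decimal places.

Group means [40.75, 30.40, 25.90], grand mean 33.333
SSB = Σnᵢ(x̄ᵢ−x̄)² = 1255.650; SSW = ΣΣ(x−x̄ᵢ)² = 706.350
MSB = 1255.650/2 = 627.8250; MSW = 706.350/24 = 29.4312
F = MSB/MSW = 21.3319
df = (2, 24)

test statistic = 21.332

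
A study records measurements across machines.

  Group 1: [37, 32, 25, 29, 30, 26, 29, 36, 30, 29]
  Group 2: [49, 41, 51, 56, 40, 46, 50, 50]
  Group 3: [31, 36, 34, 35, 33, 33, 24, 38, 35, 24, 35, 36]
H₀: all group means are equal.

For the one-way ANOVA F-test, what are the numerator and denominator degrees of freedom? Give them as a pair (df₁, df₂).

degrees of freedom = [2, 27]

k = 3 groups, N = 30 total
df = (k−1, N−k) = (3−1, 30−3) = (2, 27)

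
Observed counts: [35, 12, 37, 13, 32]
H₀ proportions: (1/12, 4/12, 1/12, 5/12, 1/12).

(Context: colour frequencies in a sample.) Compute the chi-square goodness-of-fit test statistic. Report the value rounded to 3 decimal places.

test statistic = 214.051

n = 129; E_i = n·p_i = [10.75, 43.00, 10.75, 53.75, 10.75]
χ² = (35−10.75)²/10.75 + (12−43.00)²/43.00 + (37−10.75)²/10.75 + (13−53.75)²/53.75 + (32−10.75)²/10.75 = 214.0512
df = 4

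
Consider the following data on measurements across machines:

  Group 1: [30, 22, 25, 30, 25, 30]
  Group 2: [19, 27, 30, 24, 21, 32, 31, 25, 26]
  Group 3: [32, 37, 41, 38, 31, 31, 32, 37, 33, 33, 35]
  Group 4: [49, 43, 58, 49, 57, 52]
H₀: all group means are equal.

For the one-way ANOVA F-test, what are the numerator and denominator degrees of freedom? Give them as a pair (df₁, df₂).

degrees of freedom = [3, 28]

k = 4 groups, N = 32 total
df = (k−1, N−k) = (4−1, 32−4) = (3, 28)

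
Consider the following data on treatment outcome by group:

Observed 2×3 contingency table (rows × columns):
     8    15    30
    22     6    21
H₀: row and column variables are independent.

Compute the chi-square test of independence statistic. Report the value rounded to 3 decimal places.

test statistic = 11.840

Row totals [53, 49], col totals [30, 21, 51], n=102
χ² = (8−15.59)²/15.59 + (15−10.91)²/10.91 + (30−26.50)²/26.50 + (22−14.41)²/14.41 + (6−10.09)²/10.09 + (21−24.50)²/24.50 = 11.8401
df = 2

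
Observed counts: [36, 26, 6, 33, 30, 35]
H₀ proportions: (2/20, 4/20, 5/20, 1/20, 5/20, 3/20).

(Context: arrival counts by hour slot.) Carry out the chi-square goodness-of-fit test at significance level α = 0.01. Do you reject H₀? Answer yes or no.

reject H₀: yes

n = 166; E_i = n·p_i = [16.60, 33.20, 41.50, 8.30, 41.50, 24.90]
χ² = (36−16.60)²/16.60 + (26−33.20)²/33.20 + (6−41.50)²/41.50 + (33−8.30)²/8.30 + (30−41.50)²/41.50 + (35−24.90)²/24.90 = 135.3896
df = 5
p-value (upper-tail) = 0.00000
At α=0.01: p < α → reject H₀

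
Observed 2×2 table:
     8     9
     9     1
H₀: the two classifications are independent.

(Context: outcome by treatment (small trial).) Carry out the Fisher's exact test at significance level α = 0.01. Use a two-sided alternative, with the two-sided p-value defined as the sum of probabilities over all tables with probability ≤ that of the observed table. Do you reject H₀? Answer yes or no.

Margins: r₁=17, r₂=10, c₁=17, c₂=10, n=27
p_obs = C(17,8)·C(10,9)/C(27,17); sum pmf over tables with pmf ≤ p_obs
p-value (two-sided) = 0.04154
At α=0.01: p ≥ α → fail to reject H₀

reject H₀: no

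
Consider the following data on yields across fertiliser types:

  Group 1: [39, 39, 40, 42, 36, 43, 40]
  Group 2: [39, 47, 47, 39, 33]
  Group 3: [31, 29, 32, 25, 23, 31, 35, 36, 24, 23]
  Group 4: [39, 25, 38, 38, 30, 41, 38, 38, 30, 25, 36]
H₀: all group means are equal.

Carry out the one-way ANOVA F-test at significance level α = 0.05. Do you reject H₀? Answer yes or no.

reject H₀: yes

Group means [39.86, 41.00, 28.90, 34.36], grand mean 34.879
SSB = Σnᵢ(x̄ᵢ−x̄)² = 721.213; SSW = ΣΣ(x−x̄ᵢ)² = 724.303
MSB = 721.213/3 = 240.4042; MSW = 724.303/29 = 24.9760
F = MSB/MSW = 9.6254
df = (3, 29)
p-value (upper-tail) = 0.00014
At α=0.05: p < α → reject H₀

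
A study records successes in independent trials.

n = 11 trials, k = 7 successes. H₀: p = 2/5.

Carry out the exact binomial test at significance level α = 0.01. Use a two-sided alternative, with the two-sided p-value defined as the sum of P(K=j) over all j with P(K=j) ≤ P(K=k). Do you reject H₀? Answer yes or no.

Exact binomial: n=11, k=7, p₀=2/5=0.4000
P(X=j) = C(n,j)·p₀^j·(1−p₀)^(n−j); p = Σ P(X=j) over j with P(X=j) ≤ P(X=7)
p-value (two-sided) = 0.12959
At α=0.01: p ≥ α → fail to reject H₀

reject H₀: no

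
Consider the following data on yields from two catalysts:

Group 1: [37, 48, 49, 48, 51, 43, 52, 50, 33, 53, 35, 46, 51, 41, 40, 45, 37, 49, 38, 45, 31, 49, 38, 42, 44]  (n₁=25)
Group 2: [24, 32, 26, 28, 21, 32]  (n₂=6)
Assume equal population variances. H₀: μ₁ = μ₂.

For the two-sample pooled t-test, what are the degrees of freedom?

degrees of freedom = 29

df = n₁ + n₂ − 2 = 25 + 6 − 2 = 29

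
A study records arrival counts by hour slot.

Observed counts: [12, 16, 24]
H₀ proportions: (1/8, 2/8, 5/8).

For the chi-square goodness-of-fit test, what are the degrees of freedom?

df = k − 1 = 3 − 1 = 2

degrees of freedom = 2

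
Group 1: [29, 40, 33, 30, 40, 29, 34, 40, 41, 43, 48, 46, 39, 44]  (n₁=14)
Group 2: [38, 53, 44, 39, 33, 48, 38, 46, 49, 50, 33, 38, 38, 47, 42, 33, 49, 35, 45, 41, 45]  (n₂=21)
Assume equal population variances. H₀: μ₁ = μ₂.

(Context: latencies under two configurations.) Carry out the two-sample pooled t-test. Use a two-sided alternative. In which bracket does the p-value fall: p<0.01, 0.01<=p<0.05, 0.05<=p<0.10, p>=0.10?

p-value bracket: 0.05<=p<0.10

x̄₁=38.286, s₁=6.281, n₁=14
x̄₂=42.095, s₂=6.115, n₂=21
s_p² = [13·6.281² + 20·6.115²]/33 = 38.2020
SE = √(s_p²·(1/14+1/21)) = 2.1326
t = (38.286−42.095)/2.1326 = -1.7864
df = 33
p-value (two-sided) = 0.08323
→ bracket: 0.05<=p<0.10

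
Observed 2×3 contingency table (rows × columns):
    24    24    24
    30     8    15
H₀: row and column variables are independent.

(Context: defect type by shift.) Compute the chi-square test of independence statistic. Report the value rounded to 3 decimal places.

Row totals [72, 53], col totals [54, 32, 39], n=125
χ² = (24−31.10)²/31.10 + (24−18.43)²/18.43 + (24−22.46)²/22.46 + (30−22.90)²/22.90 + (8−13.57)²/13.57 + (15−16.54)²/16.54 = 8.0414
df = 2

test statistic = 8.041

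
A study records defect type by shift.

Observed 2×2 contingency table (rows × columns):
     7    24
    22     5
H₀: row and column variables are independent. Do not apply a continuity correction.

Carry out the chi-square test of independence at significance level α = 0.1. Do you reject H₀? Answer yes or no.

reject H₀: yes

Row totals [31, 27], col totals [29, 29], n=58
χ² = (7−15.50)²/15.50 + (24−15.50)²/15.50 + (22−13.50)²/13.50 + (5−13.50)²/13.50 = 20.0263
df = 1
p-value (upper-tail) = 0.00001
At α=0.1: p < α → reject H₀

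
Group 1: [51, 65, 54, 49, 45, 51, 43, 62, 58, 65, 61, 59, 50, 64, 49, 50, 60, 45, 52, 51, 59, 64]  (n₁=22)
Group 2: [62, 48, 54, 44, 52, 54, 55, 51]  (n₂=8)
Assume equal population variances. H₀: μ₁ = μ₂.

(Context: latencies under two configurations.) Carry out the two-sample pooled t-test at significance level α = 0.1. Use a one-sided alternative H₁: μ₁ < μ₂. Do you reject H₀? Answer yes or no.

x̄₁=54.864, s₁=7.026, n₁=22
x̄₂=52.500, s₂=5.292, n₂=8
s_p² = [21·7.026² + 7·5.292²]/28 = 44.0211
SE = √(s_p²·(1/22+1/8)) = 2.7393
t = (54.864−52.500)/2.7393 = 0.8629
df = 28
p-value (one-sided, H₁ less) = 0.80223
At α=0.1: p ≥ α → fail to reject H₀

reject H₀: no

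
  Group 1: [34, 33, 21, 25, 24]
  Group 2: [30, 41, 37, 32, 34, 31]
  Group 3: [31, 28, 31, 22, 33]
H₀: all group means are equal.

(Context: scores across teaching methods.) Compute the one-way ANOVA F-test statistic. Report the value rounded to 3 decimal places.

test statistic = 3.093

Group means [27.40, 34.17, 29.00], grand mean 30.438
SSB = Σnᵢ(x̄ᵢ−x̄)² = 139.904; SSW = ΣΣ(x−x̄ᵢ)² = 294.033
MSB = 139.904/2 = 69.9521; MSW = 294.033/13 = 22.6179
F = MSB/MSW = 3.0928
df = (2, 13)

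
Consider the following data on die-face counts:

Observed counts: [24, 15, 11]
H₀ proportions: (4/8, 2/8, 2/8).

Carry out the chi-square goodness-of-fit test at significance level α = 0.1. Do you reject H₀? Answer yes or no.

reject H₀: no

n = 50; E_i = n·p_i = [25.00, 12.50, 12.50]
χ² = (24−25.00)²/25.00 + (15−12.50)²/12.50 + (11−12.50)²/12.50 = 0.7200
df = 2
p-value (upper-tail) = 0.69768
At α=0.1: p ≥ α → fail to reject H₀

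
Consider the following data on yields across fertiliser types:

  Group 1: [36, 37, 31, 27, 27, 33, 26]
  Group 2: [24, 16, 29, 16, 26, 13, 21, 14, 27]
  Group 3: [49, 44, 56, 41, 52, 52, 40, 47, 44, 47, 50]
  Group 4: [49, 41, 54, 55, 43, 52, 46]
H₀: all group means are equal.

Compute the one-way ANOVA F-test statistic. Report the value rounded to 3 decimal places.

Group means [31.00, 20.67, 47.45, 48.57], grand mean 37.206
SSB = Σnᵢ(x̄ᵢ−x̄)² = 4791.117; SSW = ΣΣ(x−x̄ᵢ)² = 840.442
MSB = 4791.117/3 = 1597.0391; MSW = 840.442/30 = 28.0147
F = MSB/MSW = 57.0071
df = (3, 30)

test statistic = 57.007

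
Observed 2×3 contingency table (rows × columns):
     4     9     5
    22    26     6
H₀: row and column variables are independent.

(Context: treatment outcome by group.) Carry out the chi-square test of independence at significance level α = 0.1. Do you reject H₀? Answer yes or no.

Row totals [18, 54], col totals [26, 35, 11], n=72
χ² = (4−6.50)²/6.50 + (9−8.75)²/8.75 + (5−2.75)²/2.75 + (22−19.50)²/19.50 + (26−26.25)²/26.25 + (6−8.25)²/8.25 = 3.7461
df = 2
p-value (upper-tail) = 0.15365
At α=0.1: p ≥ α → fail to reject H₀

reject H₀: no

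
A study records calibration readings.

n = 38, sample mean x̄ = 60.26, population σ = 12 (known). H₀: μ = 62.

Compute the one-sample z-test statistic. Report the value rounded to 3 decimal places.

SE = σ/√n = 12/√38 = 1.9467
z = (x̄−μ₀)/SE = (60.26−62)/1.9467 = -0.8938

test statistic = -0.894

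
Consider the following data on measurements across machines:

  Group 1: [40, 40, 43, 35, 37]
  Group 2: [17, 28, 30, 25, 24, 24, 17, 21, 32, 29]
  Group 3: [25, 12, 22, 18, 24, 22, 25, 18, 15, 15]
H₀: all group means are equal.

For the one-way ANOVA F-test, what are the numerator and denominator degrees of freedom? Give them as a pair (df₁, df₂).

k = 3 groups, N = 25 total
df = (k−1, N−k) = (3−1, 25−3) = (2, 22)

degrees of freedom = [2, 22]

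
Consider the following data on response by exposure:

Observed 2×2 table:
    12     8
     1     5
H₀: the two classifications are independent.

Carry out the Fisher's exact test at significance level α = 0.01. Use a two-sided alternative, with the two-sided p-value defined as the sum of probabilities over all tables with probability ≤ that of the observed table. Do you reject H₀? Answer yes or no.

reject H₀: no

Margins: r₁=20, r₂=6, c₁=13, c₂=13, n=26
p_obs = C(20,12)·C(6,1)/C(26,13); sum pmf over tables with pmf ≤ p_obs
p-value (two-sided) = 0.16025
At α=0.01: p ≥ α → fail to reject H₀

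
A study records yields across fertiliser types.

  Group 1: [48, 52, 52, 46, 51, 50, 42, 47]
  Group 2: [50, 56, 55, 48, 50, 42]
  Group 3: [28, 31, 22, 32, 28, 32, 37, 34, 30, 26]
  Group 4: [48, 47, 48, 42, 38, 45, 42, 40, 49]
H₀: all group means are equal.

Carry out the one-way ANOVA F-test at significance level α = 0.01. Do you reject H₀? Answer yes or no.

reject H₀: yes

Group means [48.50, 50.17, 30.00, 44.33], grand mean 42.061
SSB = Σnᵢ(x̄ᵢ−x̄)² = 2227.045; SSW = ΣΣ(x−x̄ᵢ)² = 500.833
MSB = 2227.045/3 = 742.3485; MSW = 500.833/29 = 17.2701
F = MSB/MSW = 42.9846
df = (3, 29)
p-value (upper-tail) = 0.00000
At α=0.01: p < α → reject H₀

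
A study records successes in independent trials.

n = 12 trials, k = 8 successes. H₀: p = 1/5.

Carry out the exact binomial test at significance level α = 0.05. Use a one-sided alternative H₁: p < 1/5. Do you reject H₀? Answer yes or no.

reject H₀: no

Exact binomial: n=12, k=8, p₀=1/5=0.2000
P(X≤8) from Σ C(n,i)·p₀^i·(1−p₀)^(n−i)
p-value (one-sided, H₁ less) = 0.99994
At α=0.05: p ≥ α → fail to reject H₀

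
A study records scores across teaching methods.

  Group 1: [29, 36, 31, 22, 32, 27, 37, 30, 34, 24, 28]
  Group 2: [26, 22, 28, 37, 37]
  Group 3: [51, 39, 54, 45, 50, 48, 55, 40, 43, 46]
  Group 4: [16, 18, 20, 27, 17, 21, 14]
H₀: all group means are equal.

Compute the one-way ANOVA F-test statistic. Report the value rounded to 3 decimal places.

test statistic = 43.257

Group means [30.00, 30.00, 47.10, 19.00], grand mean 32.848
SSB = Σnᵢ(x̄ᵢ−x̄)² = 3503.342; SSW = ΣΣ(x−x̄ᵢ)² = 782.900
MSB = 3503.342/3 = 1167.7808; MSW = 782.900/29 = 26.9966
F = MSB/MSW = 43.2567
df = (3, 29)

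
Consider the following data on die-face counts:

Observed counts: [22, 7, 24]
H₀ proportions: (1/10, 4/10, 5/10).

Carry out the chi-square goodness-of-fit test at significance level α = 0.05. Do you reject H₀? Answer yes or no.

n = 53; E_i = n·p_i = [5.30, 21.20, 26.50]
χ² = (22−5.30)²/5.30 + (7−21.20)²/21.20 + (24−26.50)²/26.50 = 62.3679
df = 2
p-value (upper-tail) = 0.00000
At α=0.05: p < α → reject H₀

reject H₀: yes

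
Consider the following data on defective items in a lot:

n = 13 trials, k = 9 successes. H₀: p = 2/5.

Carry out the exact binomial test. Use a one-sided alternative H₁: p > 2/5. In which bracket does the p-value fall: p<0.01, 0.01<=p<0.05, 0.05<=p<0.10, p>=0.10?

Exact binomial: n=13, k=9, p₀=2/5=0.4000
P(X≥9) from Σ C(n,i)·p₀^i·(1−p₀)^(n−i)
p-value (one-sided, H₁ greater) = 0.03208
→ bracket: 0.01<=p<0.05

p-value bracket: 0.01<=p<0.05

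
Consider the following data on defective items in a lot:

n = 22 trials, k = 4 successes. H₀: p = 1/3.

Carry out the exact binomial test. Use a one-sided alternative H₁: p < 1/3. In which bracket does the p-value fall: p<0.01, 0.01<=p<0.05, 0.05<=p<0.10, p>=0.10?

Exact binomial: n=22, k=4, p₀=1/3=0.3333
P(X≤4) from Σ C(n,i)·p₀^i·(1−p₀)^(n−i)
p-value (one-sided, H₁ less) = 0.09616
→ bracket: 0.05<=p<0.10

p-value bracket: 0.05<=p<0.10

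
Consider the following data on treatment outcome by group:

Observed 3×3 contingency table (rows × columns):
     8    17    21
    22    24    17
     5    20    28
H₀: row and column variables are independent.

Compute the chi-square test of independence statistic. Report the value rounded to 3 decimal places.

test statistic = 14.292

Row totals [46, 63, 53], col totals [35, 61, 66], n=162
χ² = (8−9.94)²/9.94 + (17−17.32)²/17.32 + (21−18.74)²/18.74 + (22−13.61)²/13.61 + (24−23.72)²/23.72 + (17−25.67)²/25.67 + (5−11.45)²/11.45 + (20−19.96)²/19.96 + (28−21.59)²/21.59 = 14.2916
df = 4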